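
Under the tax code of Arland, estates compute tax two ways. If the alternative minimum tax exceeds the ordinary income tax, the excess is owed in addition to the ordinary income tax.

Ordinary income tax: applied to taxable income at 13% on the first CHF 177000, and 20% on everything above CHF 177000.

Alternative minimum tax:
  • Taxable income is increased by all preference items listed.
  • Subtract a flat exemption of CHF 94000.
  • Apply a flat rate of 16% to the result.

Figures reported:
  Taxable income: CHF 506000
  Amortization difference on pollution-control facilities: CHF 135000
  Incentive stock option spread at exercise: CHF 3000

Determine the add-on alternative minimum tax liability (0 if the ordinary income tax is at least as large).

CHF 0

Alternative minimum tax:
  Adjusted income: CHF 506000 + CHF 135000 + CHF 3000 = CHF 644000
  Less exemption CHF 94000 → base CHF 550000
  CHF 550000 × 16% = CHF 88000

Ordinary income tax:
  CHF 177000 × 13% = CHF 23010
  CHF 329000 × 20% = CHF 65800
  → CHF 88810

CHF 88000 ≤ CHF 88810, so no add-on is due.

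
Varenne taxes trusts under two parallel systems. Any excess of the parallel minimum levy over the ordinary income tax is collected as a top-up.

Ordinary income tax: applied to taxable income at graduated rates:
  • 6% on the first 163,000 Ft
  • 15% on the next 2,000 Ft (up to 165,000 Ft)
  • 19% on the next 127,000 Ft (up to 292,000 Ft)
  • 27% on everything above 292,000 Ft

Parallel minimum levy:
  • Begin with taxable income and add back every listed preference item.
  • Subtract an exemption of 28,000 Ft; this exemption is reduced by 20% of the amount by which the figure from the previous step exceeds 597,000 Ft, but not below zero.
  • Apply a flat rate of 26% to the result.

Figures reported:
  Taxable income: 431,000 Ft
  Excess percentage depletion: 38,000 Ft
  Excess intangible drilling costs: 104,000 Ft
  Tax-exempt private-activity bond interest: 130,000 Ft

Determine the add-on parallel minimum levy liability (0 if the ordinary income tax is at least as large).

109,272 Ft

Ordinary income tax:
  163,000 Ft × 6% = 9,780 Ft
  2,000 Ft × 15% = 300 Ft
  127,000 Ft × 19% = 24,130 Ft
  139,000 Ft × 27% = 37,530 Ft
  → 71,740 Ft

Parallel minimum levy:
  Adjusted income: 431,000 Ft + 38,000 Ft + 104,000 Ft + 130,000 Ft = 703,000 Ft
  Exemption: 28,000 Ft − 20% × (703,000 Ft − 597,000 Ft) = 28,000 Ft − 21,200 Ft = 6,800 Ft
  Base: 703,000 Ft − 6,800 Ft = 696,200 Ft
  696,200 Ft × 26% = 181,012 Ft

Excess of parallel minimum levy over ordinary income tax: 181,012 Ft − 71,740 Ft = 109,272 Ft.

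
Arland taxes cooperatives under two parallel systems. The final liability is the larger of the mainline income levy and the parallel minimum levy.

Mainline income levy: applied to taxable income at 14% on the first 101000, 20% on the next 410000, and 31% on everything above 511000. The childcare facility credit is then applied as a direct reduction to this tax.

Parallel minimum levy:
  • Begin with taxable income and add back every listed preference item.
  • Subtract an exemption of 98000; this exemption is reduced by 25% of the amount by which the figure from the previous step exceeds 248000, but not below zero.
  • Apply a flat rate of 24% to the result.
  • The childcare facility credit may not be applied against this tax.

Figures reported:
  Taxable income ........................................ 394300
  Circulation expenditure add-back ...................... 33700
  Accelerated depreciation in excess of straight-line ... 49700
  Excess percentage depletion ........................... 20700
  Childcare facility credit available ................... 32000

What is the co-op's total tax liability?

111120

Parallel minimum levy:
  Adjusted income: 394300 + 33700 + 49700 + 20700 = 498400
  Exemption: 98000 − 25% × (498400 − 248000) = 98000 − 62600 = 35400
  Base: 498400 − 35400 = 463000
  463000 × 24% = 111120

Mainline income levy:
  101000 × 14% = 14140
  293300 × 20% = 58660
  → 72800
  Less childcare facility credit 32000 → 40800

111120 > 40800, so the parallel minimum levy is the binding amount.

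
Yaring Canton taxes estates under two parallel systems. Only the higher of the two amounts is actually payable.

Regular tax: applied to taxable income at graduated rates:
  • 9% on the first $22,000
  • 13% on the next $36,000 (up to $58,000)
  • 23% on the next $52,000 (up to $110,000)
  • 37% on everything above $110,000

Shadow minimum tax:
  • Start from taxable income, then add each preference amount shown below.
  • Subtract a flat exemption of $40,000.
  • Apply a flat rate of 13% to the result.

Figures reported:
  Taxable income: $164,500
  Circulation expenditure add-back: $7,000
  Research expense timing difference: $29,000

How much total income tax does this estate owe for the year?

$38,785

Shadow minimum tax:
  Adjusted income: $164,500 + $7,000 + $29,000 = $200,500
  Less exemption $40,000 → base $160,500
  $160,500 × 13% = $20,865

Regular tax:
  $22,000 × 9% = $1,980
  $36,000 × 13% = $4,680
  $52,000 × 23% = $11,960
  $54,500 × 37% = $20,165
  → $38,785

$38,785 > $20,865, so the regular tax governs.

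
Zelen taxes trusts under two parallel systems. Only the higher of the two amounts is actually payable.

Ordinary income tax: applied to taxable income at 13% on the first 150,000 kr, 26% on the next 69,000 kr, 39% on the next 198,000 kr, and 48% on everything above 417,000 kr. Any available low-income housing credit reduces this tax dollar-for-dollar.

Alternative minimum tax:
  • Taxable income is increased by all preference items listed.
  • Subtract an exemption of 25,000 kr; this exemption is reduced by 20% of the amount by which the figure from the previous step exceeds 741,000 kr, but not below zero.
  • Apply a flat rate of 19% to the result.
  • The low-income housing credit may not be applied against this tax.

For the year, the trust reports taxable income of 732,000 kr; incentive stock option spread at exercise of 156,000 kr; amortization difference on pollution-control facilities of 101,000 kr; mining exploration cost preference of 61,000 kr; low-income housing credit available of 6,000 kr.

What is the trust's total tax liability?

259,860 kr

Alternative minimum tax:
  Adjusted income: 732,000 kr + 156,000 kr + 101,000 kr + 61,000 kr = 1,050,000 kr
  Exemption: 20% × (1,050,000 kr − 741,000 kr) = 61,800 kr ≥ 25,000 kr, so the exemption is fully phased out
  Base: 1,050,000 kr − 0 kr = 1,050,000 kr
  1,050,000 kr × 19% = 199,500 kr

Ordinary income tax:
  150,000 kr × 13% = 19,500 kr
  69,000 kr × 26% = 17,940 kr
  198,000 kr × 39% = 77,220 kr
  315,000 kr × 48% = 151,200 kr
  → 265,860 kr
  Less low-income housing credit 6,000 kr → 259,860 kr

259,860 kr > 199,500 kr, so the ordinary income tax governs.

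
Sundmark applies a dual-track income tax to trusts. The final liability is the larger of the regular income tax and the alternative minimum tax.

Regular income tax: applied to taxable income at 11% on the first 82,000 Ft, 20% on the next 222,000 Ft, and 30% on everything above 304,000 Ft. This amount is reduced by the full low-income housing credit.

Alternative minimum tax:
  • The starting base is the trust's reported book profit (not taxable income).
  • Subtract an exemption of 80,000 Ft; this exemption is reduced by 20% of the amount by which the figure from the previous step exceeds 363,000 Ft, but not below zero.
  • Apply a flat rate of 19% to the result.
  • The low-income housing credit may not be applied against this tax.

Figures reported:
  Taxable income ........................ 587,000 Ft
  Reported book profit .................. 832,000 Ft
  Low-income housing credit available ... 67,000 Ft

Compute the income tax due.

158,080 Ft

Alternative minimum tax:
  Base (reported book profit): 832,000 Ft
  Exemption: 20% × (832,000 Ft − 363,000 Ft) = 93,800 Ft ≥ 80,000 Ft, so the exemption is fully phased out
  Base: 832,000 Ft − 0 Ft = 832,000 Ft
  832,000 Ft × 19% = 158,080 Ft

Regular income tax:
  82,000 Ft × 11% = 9,020 Ft
  222,000 Ft × 20% = 44,400 Ft
  283,000 Ft × 30% = 84,900 Ft
  → 138,320 Ft
  Less low-income housing credit 67,000 Ft → 71,320 Ft

158,080 Ft > 71,320 Ft, so the alternative minimum tax is the binding amount.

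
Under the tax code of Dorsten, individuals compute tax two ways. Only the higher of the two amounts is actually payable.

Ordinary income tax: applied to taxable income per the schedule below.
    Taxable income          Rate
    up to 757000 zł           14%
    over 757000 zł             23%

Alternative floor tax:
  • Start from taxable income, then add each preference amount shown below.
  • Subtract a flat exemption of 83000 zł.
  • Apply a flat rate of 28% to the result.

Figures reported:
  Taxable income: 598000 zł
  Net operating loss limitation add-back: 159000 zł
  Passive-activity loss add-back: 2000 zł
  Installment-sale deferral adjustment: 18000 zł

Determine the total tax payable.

194320 zł

Alternative floor tax:
  Adjusted income: 598000 zł + 159000 zł + 2000 zł + 18000 zł = 777000 zł
  Less exemption 83000 zł → base 694000 zł
  694000 zł × 28% = 194320 zł

Ordinary income tax:
  598000 zł × 14% = 83720 zł

194320 zł > 83720 zł, so the alternative floor tax is the binding amount.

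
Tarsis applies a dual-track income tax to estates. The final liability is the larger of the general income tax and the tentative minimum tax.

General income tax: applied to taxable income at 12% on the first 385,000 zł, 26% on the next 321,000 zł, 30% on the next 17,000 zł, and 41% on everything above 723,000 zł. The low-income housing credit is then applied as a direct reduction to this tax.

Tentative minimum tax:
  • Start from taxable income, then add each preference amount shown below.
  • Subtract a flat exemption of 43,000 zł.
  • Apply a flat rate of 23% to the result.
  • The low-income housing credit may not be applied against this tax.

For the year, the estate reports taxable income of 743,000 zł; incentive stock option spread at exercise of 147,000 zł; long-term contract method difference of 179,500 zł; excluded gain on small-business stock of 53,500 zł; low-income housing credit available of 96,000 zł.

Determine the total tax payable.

General income tax:
  385,000 zł × 12% = 46,200 zł
  321,000 zł × 26% = 83,460 zł
  17,000 zł × 30% = 5,100 zł
  20,000 zł × 41% = 8,200 zł
  → 142,960 zł
  Less low-income housing credit 96,000 zł → 46,960 zł

Tentative minimum tax:
  Adjusted income: 743,000 zł + 147,000 zł + 179,500 zł + 53,500 zł = 1,123,000 zł
  Less exemption 43,000 zł → base 1,080,000 zł
  1,080,000 zł × 23% = 248,400 zł

248,400 zł > 46,960 zł, so the tentative minimum tax is the binding amount.

248,400 zł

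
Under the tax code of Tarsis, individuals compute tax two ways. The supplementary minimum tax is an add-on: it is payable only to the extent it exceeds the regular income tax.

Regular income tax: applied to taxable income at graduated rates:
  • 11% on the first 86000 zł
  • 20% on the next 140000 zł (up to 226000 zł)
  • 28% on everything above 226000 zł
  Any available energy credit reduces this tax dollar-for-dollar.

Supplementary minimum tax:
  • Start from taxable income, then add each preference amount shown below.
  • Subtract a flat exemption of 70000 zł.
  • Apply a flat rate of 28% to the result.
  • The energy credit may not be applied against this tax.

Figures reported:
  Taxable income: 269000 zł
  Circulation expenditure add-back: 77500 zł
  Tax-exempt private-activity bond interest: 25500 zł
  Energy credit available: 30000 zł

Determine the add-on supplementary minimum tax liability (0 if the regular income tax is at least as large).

Supplementary minimum tax:
  Adjusted income: 269000 zł + 77500 zł + 25500 zł = 372000 zł
  Less exemption 70000 zł → base 302000 zł
  302000 zł × 28% = 84560 zł

Regular income tax:
  86000 zł × 11% = 9460 zł
  140000 zł × 20% = 28000 zł
  43000 zł × 28% = 12040 zł
  → 49500 zł
  Less energy credit 30000 zł → 19500 zł

Excess of supplementary minimum tax over regular income tax: 84560 zł − 19500 zł = 65060 zł.

65060 zł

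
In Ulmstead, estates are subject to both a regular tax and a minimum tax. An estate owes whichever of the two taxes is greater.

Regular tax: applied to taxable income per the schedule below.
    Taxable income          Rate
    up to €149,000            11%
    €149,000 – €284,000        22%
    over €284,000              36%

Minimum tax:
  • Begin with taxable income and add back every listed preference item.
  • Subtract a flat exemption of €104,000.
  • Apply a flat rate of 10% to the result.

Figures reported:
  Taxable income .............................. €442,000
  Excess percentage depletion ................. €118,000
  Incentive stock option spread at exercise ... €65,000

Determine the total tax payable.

€102,970

Minimum tax:
  Adjusted income: €442,000 + €118,000 + €65,000 = €625,000
  Less exemption €104,000 → base €521,000
  €521,000 × 10% = €52,100

Regular tax:
  €149,000 × 11% = €16,390
  €135,000 × 22% = €29,700
  €158,000 × 36% = €56,880
  → €102,970

€102,970 > €52,100, so the regular tax governs.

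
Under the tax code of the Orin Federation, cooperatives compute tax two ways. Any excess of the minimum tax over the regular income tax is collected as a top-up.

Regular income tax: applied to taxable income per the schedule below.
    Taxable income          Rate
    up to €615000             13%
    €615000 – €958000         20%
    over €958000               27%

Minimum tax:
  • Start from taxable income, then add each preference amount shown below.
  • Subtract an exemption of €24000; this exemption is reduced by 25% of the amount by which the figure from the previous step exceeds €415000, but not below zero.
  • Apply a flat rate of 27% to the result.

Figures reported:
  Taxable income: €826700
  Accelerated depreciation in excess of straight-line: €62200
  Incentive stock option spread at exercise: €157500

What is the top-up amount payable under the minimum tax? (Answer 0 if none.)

€160238

Regular income tax:
  €615000 × 13% = €79950
  €211700 × 20% = €42340
  → €122290

Minimum tax:
  Adjusted income: €826700 + €62200 + €157500 = €1046400
  Exemption: 25% × (€1046400 − €415000) = €157850 ≥ €24000, so the exemption is fully phased out
  Base: €1046400 − €0 = €1046400
  €1046400 × 27% = €282528

Excess of minimum tax over regular income tax: €282528 − €122290 = €160238.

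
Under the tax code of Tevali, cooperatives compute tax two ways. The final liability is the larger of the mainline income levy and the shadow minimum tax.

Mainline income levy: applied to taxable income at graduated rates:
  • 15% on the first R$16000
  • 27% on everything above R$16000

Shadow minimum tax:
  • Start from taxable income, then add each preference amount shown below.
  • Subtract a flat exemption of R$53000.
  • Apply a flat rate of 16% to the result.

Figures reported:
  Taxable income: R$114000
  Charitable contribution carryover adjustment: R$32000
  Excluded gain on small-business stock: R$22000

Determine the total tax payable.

Shadow minimum tax:
  Adjusted income: R$114000 + R$32000 + R$22000 = R$168000
  Less exemption R$53000 → base R$115000
  R$115000 × 16% = R$18400

Mainline income levy:
  R$16000 × 15% = R$2400
  R$98000 × 27% = R$26460
  → R$28860

R$28860 > R$18400, so the mainline income levy governs.

R$28860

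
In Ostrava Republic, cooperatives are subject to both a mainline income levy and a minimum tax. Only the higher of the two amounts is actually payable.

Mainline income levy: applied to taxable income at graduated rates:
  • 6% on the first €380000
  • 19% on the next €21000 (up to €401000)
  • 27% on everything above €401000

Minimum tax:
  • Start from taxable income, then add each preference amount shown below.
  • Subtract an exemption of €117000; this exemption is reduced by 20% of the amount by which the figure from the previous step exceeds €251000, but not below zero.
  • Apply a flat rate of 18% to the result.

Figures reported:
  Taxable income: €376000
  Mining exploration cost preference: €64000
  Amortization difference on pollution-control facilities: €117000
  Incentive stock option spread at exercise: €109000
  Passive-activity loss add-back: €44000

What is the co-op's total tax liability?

€123264

Mainline income levy:
  €376000 × 6% = €22560

Minimum tax:
  Adjusted income: €376000 + €64000 + €117000 + €109000 + €44000 = €710000
  Exemption: €117000 − 20% × (€710000 − €251000) = €117000 − €91800 = €25200
  Base: €710000 − €25200 = €684800
  €684800 × 18% = €123264

€123264 > €22560, so the minimum tax is the binding amount.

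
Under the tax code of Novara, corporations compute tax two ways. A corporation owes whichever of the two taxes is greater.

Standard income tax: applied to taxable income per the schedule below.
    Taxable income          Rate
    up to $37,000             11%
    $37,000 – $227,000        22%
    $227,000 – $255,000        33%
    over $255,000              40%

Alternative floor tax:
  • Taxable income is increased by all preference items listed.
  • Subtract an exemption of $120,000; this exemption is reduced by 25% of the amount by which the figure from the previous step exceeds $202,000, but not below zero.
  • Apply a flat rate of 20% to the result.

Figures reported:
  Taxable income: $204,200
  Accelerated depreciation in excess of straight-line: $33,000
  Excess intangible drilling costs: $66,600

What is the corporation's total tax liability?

Alternative floor tax:
  Adjusted income: $204,200 + $33,000 + $66,600 = $303,800
  Exemption: $120,000 − 25% × ($303,800 − $202,000) = $120,000 − $25,450 = $94,550
  Base: $303,800 − $94,550 = $209,250
  $209,250 × 20% = $41,850

Standard income tax:
  $37,000 × 11% = $4,070
  $167,200 × 22% = $36,784
  → $40,854

$41,850 > $40,854, so the alternative floor tax is the binding amount.

$41,850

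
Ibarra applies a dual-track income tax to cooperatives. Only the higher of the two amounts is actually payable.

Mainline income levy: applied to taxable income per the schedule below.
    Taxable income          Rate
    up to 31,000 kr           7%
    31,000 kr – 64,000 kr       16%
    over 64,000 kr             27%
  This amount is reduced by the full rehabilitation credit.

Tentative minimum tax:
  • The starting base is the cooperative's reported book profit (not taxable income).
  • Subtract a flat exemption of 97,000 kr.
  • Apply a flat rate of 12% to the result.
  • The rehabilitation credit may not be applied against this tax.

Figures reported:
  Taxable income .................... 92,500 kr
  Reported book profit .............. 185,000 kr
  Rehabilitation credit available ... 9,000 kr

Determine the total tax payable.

Mainline income levy:
  31,000 kr × 7% = 2,170 kr
  33,000 kr × 16% = 5,280 kr
  28,500 kr × 27% = 7,695 kr
  → 15,145 kr
  Less rehabilitation credit 9,000 kr → 6,145 kr

Tentative minimum tax:
  Base (reported book profit): 185,000 kr
  Less exemption 97,000 kr → base 88,000 kr
  88,000 kr × 12% = 10,560 kr

10,560 kr > 6,145 kr, so the tentative minimum tax is the binding amount.

10,560 kr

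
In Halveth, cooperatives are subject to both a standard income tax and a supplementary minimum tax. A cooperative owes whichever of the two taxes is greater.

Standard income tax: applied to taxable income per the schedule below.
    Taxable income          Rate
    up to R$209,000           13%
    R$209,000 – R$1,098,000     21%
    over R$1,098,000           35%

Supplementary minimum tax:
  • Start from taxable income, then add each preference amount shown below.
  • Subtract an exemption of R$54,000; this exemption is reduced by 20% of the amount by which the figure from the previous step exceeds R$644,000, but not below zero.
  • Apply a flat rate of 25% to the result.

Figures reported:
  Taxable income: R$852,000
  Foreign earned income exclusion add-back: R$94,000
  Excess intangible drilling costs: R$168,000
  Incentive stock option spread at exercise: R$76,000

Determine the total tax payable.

Supplementary minimum tax:
  Adjusted income: R$852,000 + R$94,000 + R$168,000 + R$76,000 = R$1,190,000
  Exemption: 20% × (R$1,190,000 − R$644,000) = R$109,200 ≥ R$54,000, so the exemption is fully phased out
  Base: R$1,190,000 − R$0 = R$1,190,000
  R$1,190,000 × 25% = R$297,500

Standard income tax:
  R$209,000 × 13% = R$27,170
  R$643,000 × 21% = R$135,030
  → R$162,200

R$297,500 > R$162,200, so the supplementary minimum tax is the binding amount.

R$297,500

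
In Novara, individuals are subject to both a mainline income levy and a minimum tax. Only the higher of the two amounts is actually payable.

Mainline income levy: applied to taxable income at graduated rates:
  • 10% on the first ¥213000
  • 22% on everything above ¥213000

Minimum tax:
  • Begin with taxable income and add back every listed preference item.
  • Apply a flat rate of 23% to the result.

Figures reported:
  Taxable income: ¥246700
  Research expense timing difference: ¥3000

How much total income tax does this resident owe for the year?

Mainline income levy:
  ¥213000 × 10% = ¥21300
  ¥33700 × 22% = ¥7414
  → ¥28714

Minimum tax:
  Adjusted income: ¥246700 + ¥3000 = ¥249700
  ¥249700 × 23% = ¥57431

¥57431 > ¥28714, so the minimum tax is the binding amount.

¥57431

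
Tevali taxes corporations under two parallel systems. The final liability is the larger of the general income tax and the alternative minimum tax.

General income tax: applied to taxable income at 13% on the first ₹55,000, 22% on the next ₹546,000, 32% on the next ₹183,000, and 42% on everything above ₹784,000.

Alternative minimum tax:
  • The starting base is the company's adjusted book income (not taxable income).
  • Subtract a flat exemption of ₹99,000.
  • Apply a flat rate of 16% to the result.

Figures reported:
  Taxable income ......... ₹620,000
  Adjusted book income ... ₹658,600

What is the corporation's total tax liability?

₹133,350

General income tax:
  ₹55,000 × 13% = ₹7,150
  ₹546,000 × 22% = ₹120,120
  ₹19,000 × 32% = ₹6,080
  → ₹133,350

Alternative minimum tax:
  Base (adjusted book income): ₹658,600
  Less exemption ₹99,000 → base ₹559,600
  ₹559,600 × 16% = ₹89,536

₹133,350 > ₹89,536, so the general income tax governs.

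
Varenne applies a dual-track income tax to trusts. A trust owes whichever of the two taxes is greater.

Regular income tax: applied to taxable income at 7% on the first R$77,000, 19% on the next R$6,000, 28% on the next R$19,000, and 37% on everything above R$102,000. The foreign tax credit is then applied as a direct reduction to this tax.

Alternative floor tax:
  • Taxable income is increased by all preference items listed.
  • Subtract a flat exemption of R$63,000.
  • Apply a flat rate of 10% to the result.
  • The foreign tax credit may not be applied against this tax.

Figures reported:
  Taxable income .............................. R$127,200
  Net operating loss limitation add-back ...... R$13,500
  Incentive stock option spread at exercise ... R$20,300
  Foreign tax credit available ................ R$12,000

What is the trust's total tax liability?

Alternative floor tax:
  Adjusted income: R$127,200 + R$13,500 + R$20,300 = R$161,000
  Less exemption R$63,000 → base R$98,000
  R$98,000 × 10% = R$9,800

Regular income tax:
  R$77,000 × 7% = R$5,390
  R$6,000 × 19% = R$1,140
  R$19,000 × 28% = R$5,320
  R$25,200 × 37% = R$9,324
  → R$21,174
  Less foreign tax credit R$12,000 → R$9,174

R$9,800 > R$9,174, so the alternative floor tax is the binding amount.

R$9,800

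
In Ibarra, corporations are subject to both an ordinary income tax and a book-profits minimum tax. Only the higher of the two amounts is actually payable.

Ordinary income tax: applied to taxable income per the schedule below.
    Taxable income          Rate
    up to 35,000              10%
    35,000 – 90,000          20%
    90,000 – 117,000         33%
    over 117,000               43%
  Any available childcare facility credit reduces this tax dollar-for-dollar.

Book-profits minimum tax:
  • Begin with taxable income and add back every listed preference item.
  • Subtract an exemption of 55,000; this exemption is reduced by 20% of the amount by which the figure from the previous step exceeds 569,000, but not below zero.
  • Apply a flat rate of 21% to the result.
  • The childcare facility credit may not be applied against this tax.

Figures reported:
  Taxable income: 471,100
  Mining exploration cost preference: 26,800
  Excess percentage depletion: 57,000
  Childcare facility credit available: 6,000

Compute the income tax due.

169,673

Ordinary income tax:
  35,000 × 10% = 3,500
  55,000 × 20% = 11,000
  27,000 × 33% = 8,910
  354,100 × 43% = 152,263
  → 175,673
  Less childcare facility credit 6,000 → 169,673

Book-profits minimum tax:
  Adjusted income: 471,100 + 26,800 + 57,000 = 554,900
  Exemption: 554,900 ≤ 569,000, so full 55,000 applies
  Base: 554,900 − 55,000 = 499,900
  499,900 × 21% = 104,979

169,673 > 104,979, so the ordinary income tax governs.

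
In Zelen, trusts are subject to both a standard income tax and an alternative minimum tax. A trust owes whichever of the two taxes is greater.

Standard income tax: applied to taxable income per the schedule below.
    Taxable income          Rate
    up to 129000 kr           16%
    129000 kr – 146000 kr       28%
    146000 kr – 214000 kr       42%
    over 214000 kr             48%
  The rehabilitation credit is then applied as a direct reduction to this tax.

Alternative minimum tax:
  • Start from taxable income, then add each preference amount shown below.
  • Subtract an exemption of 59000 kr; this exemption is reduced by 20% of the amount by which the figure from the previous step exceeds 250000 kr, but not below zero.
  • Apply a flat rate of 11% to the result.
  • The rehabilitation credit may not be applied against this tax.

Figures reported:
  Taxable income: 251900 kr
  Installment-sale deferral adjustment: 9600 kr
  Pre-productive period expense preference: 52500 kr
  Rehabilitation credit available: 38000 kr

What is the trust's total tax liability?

34152 kr

Alternative minimum tax:
  Adjusted income: 251900 kr + 9600 kr + 52500 kr = 314000 kr
  Exemption: 59000 kr − 20% × (314000 kr − 250000 kr) = 59000 kr − 12800 kr = 46200 kr
  Base: 314000 kr − 46200 kr = 267800 kr
  267800 kr × 11% = 29458 kr

Standard income tax:
  129000 kr × 16% = 20640 kr
  17000 kr × 28% = 4760 kr
  68000 kr × 42% = 28560 kr
  37900 kr × 48% = 18192 kr
  → 72152 kr
  Less rehabilitation credit 38000 kr → 34152 kr

34152 kr > 29458 kr, so the standard income tax governs.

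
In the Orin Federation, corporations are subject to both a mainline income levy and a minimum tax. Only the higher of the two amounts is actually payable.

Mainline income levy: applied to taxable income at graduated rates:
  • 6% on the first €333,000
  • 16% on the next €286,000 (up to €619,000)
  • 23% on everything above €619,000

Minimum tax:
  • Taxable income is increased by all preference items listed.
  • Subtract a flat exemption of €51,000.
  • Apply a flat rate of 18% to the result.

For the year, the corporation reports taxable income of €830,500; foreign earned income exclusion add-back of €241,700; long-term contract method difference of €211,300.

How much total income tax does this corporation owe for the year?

€221,850

Minimum tax:
  Adjusted income: €830,500 + €241,700 + €211,300 = €1,283,500
  Less exemption €51,000 → base €1,232,500
  €1,232,500 × 18% = €221,850

Mainline income levy:
  €333,000 × 6% = €19,980
  €286,000 × 16% = €45,760
  €211,500 × 23% = €48,645
  → €114,385

€221,850 > €114,385, so the minimum tax is the binding amount.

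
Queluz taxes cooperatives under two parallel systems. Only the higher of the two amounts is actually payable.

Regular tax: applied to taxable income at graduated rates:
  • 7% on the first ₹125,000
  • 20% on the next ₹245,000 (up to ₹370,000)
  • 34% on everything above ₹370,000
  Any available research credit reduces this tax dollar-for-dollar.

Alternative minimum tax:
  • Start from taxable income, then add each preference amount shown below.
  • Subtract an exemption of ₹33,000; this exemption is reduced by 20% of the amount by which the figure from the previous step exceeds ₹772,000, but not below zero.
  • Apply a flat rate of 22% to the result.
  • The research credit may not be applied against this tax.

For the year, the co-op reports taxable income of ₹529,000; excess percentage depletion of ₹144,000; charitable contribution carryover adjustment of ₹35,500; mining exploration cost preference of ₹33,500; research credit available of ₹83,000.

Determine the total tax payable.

Alternative minimum tax:
  Adjusted income: ₹529,000 + ₹144,000 + ₹35,500 + ₹33,500 = ₹742,000
  Exemption: ₹742,000 ≤ ₹772,000, so full ₹33,000 applies
  Base: ₹742,000 − ₹33,000 = ₹709,000
  ₹709,000 × 22% = ₹155,980

Regular tax:
  ₹125,000 × 7% = ₹8,750
  ₹245,000 × 20% = ₹49,000
  ₹159,000 × 34% = ₹54,060
  → ₹111,810
  Less research credit ₹83,000 → ₹28,810

₹155,980 > ₹28,810, so the alternative minimum tax is the binding amount.

₹155,980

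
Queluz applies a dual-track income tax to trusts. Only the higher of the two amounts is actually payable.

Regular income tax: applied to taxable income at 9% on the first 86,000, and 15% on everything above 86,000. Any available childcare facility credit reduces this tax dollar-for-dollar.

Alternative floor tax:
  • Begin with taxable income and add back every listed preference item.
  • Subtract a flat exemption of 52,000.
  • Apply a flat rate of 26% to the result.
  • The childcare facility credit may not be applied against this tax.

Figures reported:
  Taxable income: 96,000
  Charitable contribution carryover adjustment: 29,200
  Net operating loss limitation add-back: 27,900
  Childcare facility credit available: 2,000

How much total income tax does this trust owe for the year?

Alternative floor tax:
  Adjusted income: 96,000 + 29,200 + 27,900 = 153,100
  Less exemption 52,000 → base 101,100
  101,100 × 26% = 26,286

Regular income tax:
  86,000 × 9% = 7,740
  10,000 × 15% = 1,500
  → 9,240
  Less childcare facility credit 2,000 → 7,240

26,286 > 7,240, so the alternative floor tax is the binding amount.

26,286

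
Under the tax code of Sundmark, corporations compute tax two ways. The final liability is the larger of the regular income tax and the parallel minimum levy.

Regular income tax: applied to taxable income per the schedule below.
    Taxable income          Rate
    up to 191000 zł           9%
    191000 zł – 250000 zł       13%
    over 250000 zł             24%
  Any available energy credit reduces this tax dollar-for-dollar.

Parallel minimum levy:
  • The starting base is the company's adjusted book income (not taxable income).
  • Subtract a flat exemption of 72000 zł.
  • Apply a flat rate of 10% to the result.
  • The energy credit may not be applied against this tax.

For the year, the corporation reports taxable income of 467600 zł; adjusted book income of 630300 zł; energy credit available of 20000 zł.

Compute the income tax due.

57084 zł

Parallel minimum levy:
  Base (adjusted book income): 630300 zł
  Less exemption 72000 zł → base 558300 zł
  558300 zł × 10% = 55830 zł

Regular income tax:
  191000 zł × 9% = 17190 zł
  59000 zł × 13% = 7670 zł
  217600 zł × 24% = 52224 zł
  → 77084 zł
  Less energy credit 20000 zł → 57084 zł

57084 zł > 55830 zł, so the regular income tax governs.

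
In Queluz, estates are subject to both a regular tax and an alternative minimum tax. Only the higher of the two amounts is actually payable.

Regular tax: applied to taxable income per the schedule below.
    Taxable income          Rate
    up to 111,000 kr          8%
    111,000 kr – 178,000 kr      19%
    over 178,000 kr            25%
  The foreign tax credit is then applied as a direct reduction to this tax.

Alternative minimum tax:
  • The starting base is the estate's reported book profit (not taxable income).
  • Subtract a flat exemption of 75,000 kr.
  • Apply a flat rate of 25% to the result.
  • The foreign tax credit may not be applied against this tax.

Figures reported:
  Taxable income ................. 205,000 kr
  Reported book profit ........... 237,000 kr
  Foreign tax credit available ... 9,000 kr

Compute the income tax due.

Regular tax:
  111,000 kr × 8% = 8,880 kr
  67,000 kr × 19% = 12,730 kr
  27,000 kr × 25% = 6,750 kr
  → 28,360 kr
  Less foreign tax credit 9,000 kr → 19,360 kr

Alternative minimum tax:
  Base (reported book profit): 237,000 kr
  Less exemption 75,000 kr → base 162,000 kr
  162,000 kr × 25% = 40,500 kr

40,500 kr > 19,360 kr, so the alternative minimum tax is the binding amount.

40,500 kr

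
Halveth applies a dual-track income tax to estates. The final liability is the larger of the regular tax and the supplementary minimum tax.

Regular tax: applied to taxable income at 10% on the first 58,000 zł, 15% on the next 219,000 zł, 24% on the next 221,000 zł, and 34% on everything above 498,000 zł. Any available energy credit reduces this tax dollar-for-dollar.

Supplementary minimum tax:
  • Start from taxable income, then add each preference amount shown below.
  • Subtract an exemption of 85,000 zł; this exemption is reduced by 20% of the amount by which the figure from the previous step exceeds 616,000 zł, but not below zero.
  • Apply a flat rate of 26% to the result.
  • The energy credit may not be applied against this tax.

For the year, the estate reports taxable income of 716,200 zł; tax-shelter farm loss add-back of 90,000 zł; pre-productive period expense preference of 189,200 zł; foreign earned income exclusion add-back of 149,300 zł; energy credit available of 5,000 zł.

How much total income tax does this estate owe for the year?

Regular tax:
  58,000 zł × 10% = 5,800 zł
  219,000 zł × 15% = 32,850 zł
  221,000 zł × 24% = 53,040 zł
  218,200 zł × 34% = 74,188 zł
  → 165,878 zł
  Less energy credit 5,000 zł → 160,878 zł

Supplementary minimum tax:
  Adjusted income: 716,200 zł + 90,000 zł + 189,200 zł + 149,300 zł = 1,144,700 zł
  Exemption: 20% × (1,144,700 zł − 616,000 zł) = 105,740 zł ≥ 85,000 zł, so the exemption is fully phased out
  Base: 1,144,700 zł − 0 zł = 1,144,700 zł
  1,144,700 zł × 26% = 297,622 zł

297,622 zł > 160,878 zł, so the supplementary minimum tax is the binding amount.

297,622 zł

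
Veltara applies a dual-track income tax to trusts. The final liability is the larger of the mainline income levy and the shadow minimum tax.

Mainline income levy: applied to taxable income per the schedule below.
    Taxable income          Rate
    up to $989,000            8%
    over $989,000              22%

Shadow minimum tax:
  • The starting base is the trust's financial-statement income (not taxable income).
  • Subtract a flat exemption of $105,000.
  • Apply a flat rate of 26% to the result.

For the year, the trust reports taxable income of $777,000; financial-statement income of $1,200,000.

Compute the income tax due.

$284,700

Mainline income levy:
  $777,000 × 8% = $62,160

Shadow minimum tax:
  Base (financial-statement income): $1,200,000
  Less exemption $105,000 → base $1,095,000
  $1,095,000 × 26% = $284,700

$284,700 > $62,160, so the shadow minimum tax is the binding amount.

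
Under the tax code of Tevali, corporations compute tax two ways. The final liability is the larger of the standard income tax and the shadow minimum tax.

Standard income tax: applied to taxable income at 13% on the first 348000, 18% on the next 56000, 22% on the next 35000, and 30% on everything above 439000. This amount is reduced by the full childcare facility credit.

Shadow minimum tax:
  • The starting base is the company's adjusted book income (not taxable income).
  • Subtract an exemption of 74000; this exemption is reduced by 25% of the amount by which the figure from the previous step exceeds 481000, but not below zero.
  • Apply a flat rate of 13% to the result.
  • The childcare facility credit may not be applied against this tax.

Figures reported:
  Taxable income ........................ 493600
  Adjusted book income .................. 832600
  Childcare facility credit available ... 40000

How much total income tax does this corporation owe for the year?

Standard income tax:
  348000 × 13% = 45240
  56000 × 18% = 10080
  35000 × 22% = 7700
  54600 × 30% = 16380
  → 79400
  Less childcare facility credit 40000 → 39400

Shadow minimum tax:
  Base (adjusted book income): 832600
  Exemption: 25% × (832600 − 481000) = 87900 ≥ 74000, so the exemption is fully phased out
  Base: 832600 − 0 = 832600
  832600 × 13% = 108238

108238 > 39400, so the shadow minimum tax is the binding amount.

108238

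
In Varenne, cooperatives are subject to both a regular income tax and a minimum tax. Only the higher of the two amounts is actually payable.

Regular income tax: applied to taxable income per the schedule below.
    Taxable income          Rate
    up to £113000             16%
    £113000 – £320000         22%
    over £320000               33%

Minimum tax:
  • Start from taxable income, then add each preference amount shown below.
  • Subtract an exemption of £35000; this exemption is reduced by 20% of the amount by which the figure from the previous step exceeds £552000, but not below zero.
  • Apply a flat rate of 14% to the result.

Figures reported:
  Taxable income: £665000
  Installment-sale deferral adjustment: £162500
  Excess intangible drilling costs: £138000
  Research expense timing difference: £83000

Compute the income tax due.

Regular income tax:
  £113000 × 16% = £18080
  £207000 × 22% = £45540
  £345000 × 33% = £113850
  → £177470

Minimum tax:
  Adjusted income: £665000 + £162500 + £138000 + £83000 = £1048500
  Exemption: 20% × (£1048500 − £552000) = £99300 ≥ £35000, so the exemption is fully phased out
  Base: £1048500 − £0 = £1048500
  £1048500 × 14% = £146790

£177470 > £146790, so the regular income tax governs.

£177470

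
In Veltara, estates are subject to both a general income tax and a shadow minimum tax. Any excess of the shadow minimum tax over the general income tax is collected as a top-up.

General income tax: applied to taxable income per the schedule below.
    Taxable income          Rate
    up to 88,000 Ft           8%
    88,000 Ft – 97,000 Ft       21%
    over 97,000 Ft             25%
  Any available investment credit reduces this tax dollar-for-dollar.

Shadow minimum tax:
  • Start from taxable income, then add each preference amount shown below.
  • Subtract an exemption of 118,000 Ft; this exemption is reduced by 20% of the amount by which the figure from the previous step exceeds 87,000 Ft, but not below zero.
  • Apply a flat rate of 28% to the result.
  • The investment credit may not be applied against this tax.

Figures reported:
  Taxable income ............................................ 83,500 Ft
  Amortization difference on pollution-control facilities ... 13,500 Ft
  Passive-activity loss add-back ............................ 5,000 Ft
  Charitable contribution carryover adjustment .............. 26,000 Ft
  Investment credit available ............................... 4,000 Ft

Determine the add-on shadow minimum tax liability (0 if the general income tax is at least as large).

General income tax:
  83,500 Ft × 8% = 6,680 Ft
  Less investment credit 4,000 Ft → 2,680 Ft

Shadow minimum tax:
  Adjusted income: 83,500 Ft + 13,500 Ft + 5,000 Ft + 26,000 Ft = 128,000 Ft
  Exemption: 118,000 Ft − 20% × (128,000 Ft − 87,000 Ft) = 118,000 Ft − 8,200 Ft = 109,800 Ft
  Base: 128,000 Ft − 109,800 Ft = 18,200 Ft
  18,200 Ft × 28% = 5,096 Ft

Excess of shadow minimum tax over general income tax: 5,096 Ft − 2,680 Ft = 2,416 Ft.

2,416 Ft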